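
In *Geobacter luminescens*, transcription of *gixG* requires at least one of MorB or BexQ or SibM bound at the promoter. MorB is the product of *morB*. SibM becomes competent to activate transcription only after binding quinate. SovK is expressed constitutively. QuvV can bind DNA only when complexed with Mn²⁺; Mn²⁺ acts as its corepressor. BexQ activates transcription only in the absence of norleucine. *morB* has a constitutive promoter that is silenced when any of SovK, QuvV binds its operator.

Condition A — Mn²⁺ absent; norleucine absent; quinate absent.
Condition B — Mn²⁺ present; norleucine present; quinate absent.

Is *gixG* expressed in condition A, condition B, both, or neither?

A only

Condition A:
SovK is produced constitutively and is active.
Mn²⁺ is absent, so QuvV is inactive.
With repressor SovK bound, *morB* is not transcribed.
So MorB is not produced.
Norleucine is absent, so BexQ is active.
Quinate is absent, so SibM is inactive.
Activator BexQ is present, so *gixG* is transcribed.
→ *gixG* is ON in A.
Condition B:
SovK is produced constitutively and is active.
Mn²⁺ is present, so QuvV is active.
With repressor SovK bound, *morB* is not transcribed.
So MorB is not produced.
Norleucine is present, so BexQ is inactive.
Quinate is absent, so SibM is inactive.
No activator is available at the *gixG* promoter, so *gixG* is not transcribed.
→ *gixG* is OFF in B.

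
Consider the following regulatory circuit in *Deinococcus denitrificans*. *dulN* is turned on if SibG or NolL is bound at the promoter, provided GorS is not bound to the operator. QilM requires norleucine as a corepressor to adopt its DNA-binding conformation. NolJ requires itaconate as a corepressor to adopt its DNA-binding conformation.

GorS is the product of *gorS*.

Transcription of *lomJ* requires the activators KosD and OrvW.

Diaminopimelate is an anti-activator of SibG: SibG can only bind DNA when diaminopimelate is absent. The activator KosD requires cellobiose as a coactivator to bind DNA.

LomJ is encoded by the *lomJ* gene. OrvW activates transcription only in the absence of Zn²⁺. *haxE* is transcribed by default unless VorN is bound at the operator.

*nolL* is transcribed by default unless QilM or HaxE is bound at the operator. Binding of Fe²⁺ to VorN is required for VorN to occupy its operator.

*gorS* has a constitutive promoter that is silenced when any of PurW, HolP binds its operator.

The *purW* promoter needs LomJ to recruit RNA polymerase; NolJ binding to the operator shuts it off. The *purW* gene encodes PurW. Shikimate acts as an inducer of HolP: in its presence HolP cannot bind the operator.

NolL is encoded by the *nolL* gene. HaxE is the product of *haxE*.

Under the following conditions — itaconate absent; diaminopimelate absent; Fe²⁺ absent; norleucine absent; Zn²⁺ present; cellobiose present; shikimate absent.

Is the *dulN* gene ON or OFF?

ON

Cellobiose is present, so KosD is active.
Zn²⁺ is present, so OrvW is inactive.
Required activator OrvW is absent, so *lomJ* is not transcribed.
So LomJ is not produced.
Itaconate is absent, so NolJ is inactive.
Required activator LomJ is absent, so *purW* is not transcribed.
So PurW is not produced.
Shikimate is absent, so HolP is active.
With repressor HolP bound, *gorS* is not transcribed.
So GorS is not produced.
Diaminopimelate is absent, so SibG is active.
Norleucine is absent, so QilM is inactive.
Fe²⁺ is absent, so VorN is inactive.
With no repressor bound, *haxE* is transcribed.
So HaxE is produced and active.
With repressor HaxE bound, *nolL* is not transcribed.
So NolL is not produced.
Activator SibG is present, so *dulN* is transcribed.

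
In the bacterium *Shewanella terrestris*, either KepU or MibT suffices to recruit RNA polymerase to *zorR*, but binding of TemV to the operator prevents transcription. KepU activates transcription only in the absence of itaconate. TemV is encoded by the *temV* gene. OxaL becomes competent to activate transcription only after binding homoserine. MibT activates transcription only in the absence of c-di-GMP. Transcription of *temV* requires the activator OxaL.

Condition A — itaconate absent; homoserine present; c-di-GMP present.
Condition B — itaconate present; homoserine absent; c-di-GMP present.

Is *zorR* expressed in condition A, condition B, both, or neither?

Condition A:
Itaconate is absent, so KepU is active.
Homoserine is present, so OxaL is active.
No repressor is bound and OxaL is active, so *temV* is transcribed.
So TemV is produced and active.
c-di-GMP is present, so MibT is inactive.
With repressor TemV bound, *zorR* is not transcribed.
→ *zorR* is OFF in A.
Condition B:
Itaconate is present, so KepU is inactive.
Homoserine is absent, so OxaL is inactive.
Required activator OxaL is absent, so *temV* is not transcribed.
So TemV is not produced.
c-di-GMP is present, so MibT is inactive.
No activator is available at the *zorR* promoter, so *zorR* is not transcribed.
→ *zorR* is OFF in B.

neither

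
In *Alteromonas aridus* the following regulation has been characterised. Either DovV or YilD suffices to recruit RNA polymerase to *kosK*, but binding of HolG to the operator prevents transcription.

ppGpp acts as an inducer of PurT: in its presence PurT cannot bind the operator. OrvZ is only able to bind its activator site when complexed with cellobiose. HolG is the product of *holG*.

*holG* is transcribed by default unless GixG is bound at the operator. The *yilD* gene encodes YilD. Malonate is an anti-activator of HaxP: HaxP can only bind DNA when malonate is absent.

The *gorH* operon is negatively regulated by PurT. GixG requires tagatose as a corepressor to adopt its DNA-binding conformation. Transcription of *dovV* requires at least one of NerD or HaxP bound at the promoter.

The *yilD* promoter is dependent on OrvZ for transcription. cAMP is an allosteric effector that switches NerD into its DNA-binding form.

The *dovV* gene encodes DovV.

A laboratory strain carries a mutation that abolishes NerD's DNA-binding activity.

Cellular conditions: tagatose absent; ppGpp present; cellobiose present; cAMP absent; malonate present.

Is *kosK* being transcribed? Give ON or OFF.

OFF

Tagatose is absent, so GixG is inactive.
With no repressor bound, *holG* is transcribed.
So HolG is produced and active.
NerD is non-functional in this strain, so it has no effect.
Malonate is present, so HaxP is inactive.
No activator is available at the *dovV* promoter, so *dovV* is not transcribed.
So DovV is not produced.
Cellobiose is present, so OrvZ is active.
No repressor is bound and OrvZ is active, so *yilD* is transcribed.
So YilD is produced and active.
With repressor HolG bound, *kosK* is not transcribed.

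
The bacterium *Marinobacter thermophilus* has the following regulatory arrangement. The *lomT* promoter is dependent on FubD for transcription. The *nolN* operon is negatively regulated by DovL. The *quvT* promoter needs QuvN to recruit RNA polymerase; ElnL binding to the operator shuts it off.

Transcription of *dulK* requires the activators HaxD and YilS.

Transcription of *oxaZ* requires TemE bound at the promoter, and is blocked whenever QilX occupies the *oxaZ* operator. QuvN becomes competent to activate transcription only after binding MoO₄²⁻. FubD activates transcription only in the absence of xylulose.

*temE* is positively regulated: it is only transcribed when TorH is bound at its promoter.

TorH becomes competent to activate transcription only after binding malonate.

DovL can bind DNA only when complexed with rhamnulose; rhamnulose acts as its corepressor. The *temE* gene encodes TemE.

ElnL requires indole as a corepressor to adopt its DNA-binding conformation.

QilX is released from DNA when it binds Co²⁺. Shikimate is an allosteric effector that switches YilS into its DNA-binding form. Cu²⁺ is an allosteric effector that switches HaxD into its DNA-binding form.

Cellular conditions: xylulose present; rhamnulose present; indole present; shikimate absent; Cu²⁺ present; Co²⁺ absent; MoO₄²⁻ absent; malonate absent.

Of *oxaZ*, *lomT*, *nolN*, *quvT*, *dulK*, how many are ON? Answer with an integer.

Malonate is absent, so TorH is inactive.
Required activator TorH is absent, so *temE* is not transcribed.
So TemE is not produced.
Co²⁺ is absent, so QilX is active.
With repressor QilX bound, *oxaZ* is not transcribed.
→ *oxaZ* is OFF.
Xylulose is present, so FubD is inactive.
Required activator FubD is absent, so *lomT* is not transcribed.
→ *lomT* is OFF.
Rhamnulose is present, so DovL is active.
With repressor DovL bound, *nolN* is not transcribed.
→ *nolN* is OFF.
MoO₄²⁻ is absent, so QuvN is inactive.
Indole is present, so ElnL is active.
With repressor ElnL bound, *quvT* is not transcribed.
→ *quvT* is OFF.
Cu²⁺ is present, so HaxD is active.
Shikimate is absent, so YilS is inactive.
Required activator YilS is absent, so *dulK* is not transcribed.
→ *dulK* is OFF.
0 of the 5 genes are transcribed.

0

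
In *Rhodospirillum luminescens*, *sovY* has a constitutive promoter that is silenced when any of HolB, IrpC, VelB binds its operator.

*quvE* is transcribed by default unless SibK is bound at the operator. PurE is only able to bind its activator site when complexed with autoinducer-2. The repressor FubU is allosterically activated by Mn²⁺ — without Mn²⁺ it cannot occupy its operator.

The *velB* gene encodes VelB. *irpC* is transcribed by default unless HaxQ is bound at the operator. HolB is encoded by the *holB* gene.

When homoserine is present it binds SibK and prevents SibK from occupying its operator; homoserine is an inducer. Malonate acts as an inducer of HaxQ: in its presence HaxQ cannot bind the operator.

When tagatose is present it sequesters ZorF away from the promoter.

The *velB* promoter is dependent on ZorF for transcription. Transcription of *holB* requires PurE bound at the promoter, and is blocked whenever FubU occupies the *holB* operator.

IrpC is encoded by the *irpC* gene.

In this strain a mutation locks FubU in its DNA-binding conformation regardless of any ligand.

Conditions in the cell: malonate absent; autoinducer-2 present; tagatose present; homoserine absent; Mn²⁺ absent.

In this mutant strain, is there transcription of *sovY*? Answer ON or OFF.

FubU is constitutively active in this strain.
Autoinducer-2 is present, so PurE is active.
With repressor FubU bound, *holB* is not transcribed.
So HolB is not produced.
Malonate is absent, so HaxQ is active.
With repressor HaxQ bound, *irpC* is not transcribed.
So IrpC is not produced.
Tagatose is present, so ZorF is inactive.
Required activator ZorF is absent, so *velB* is not transcribed.
So VelB is not produced.
With no repressor bound, *sovY* is transcribed.

ON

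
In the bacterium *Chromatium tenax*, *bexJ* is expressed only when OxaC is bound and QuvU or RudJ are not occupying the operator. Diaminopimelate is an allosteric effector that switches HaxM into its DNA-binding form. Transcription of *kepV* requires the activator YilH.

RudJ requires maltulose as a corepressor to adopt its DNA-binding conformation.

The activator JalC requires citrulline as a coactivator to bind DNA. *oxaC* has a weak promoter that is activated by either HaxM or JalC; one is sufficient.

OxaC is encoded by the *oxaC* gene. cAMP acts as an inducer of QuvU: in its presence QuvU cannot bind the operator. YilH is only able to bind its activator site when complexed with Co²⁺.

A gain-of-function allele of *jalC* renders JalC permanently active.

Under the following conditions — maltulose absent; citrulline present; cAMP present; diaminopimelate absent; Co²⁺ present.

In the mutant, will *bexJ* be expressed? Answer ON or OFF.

ON

cAMP is present, so QuvU is inactive.
Maltulose is absent, so RudJ is inactive.
Diaminopimelate is absent, so HaxM is inactive.
JalC is constitutively active in this strain.
Activator JalC is present, so *oxaC* is transcribed.
So OxaC is produced and active.
No repressor is bound and OxaC is active, so *bexJ* is transcribed.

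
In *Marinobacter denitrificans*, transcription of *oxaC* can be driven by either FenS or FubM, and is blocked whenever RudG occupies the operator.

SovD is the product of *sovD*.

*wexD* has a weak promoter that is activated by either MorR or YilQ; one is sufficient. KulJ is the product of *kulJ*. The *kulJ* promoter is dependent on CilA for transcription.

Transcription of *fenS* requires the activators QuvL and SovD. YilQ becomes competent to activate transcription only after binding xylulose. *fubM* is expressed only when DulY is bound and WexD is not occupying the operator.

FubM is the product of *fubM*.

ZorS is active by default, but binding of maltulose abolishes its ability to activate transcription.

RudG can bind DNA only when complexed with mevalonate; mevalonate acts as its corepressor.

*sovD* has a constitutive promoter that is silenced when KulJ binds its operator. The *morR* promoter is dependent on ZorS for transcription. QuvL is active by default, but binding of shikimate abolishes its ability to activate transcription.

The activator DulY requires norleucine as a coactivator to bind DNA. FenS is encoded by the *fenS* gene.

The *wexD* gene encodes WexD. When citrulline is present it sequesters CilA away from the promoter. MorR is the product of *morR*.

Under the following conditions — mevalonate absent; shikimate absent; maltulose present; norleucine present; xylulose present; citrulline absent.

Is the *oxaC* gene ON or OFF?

OFF

Mevalonate is absent, so RudG is inactive.
Shikimate is absent, so QuvL is active.
Citrulline is absent, so CilA is active.
No repressor is bound and CilA is active, so *kulJ* is transcribed.
So KulJ is produced and active.
With repressor KulJ bound, *sovD* is not transcribed.
So SovD is not produced.
Required activator SovD is absent, so *fenS* is not transcribed.
So FenS is not produced.
Maltulose is present, so ZorS is inactive.
Required activator ZorS is absent, so *morR* is not transcribed.
So MorR is not produced.
Xylulose is present, so YilQ is active.
Activator YilQ is present, so *wexD* is transcribed.
So WexD is produced and active.
Norleucine is present, so DulY is active.
With repressor WexD bound, *fubM* is not transcribed.
So FubM is not produced.
No activator is available at the *oxaC* promoter, so *oxaC* is not transcribed.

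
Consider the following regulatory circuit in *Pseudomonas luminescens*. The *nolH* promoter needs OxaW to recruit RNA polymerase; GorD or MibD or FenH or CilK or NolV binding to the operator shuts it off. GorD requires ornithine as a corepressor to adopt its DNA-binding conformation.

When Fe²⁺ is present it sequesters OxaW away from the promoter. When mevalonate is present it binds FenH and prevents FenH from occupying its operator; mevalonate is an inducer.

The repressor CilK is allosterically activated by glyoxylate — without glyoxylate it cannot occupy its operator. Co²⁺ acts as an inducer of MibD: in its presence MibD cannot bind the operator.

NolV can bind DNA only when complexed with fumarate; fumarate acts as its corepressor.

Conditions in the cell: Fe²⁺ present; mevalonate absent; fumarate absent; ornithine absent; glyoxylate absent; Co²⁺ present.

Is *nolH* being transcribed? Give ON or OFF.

OFF

Ornithine is absent, so GorD is inactive.
Co²⁺ is present, so MibD is inactive.
Mevalonate is absent, so FenH is active.
Fe²⁺ is present, so OxaW is inactive.
Glyoxylate is absent, so CilK is inactive.
Fumarate is absent, so NolV is inactive.
With repressor FenH bound, *nolH* is not transcribed.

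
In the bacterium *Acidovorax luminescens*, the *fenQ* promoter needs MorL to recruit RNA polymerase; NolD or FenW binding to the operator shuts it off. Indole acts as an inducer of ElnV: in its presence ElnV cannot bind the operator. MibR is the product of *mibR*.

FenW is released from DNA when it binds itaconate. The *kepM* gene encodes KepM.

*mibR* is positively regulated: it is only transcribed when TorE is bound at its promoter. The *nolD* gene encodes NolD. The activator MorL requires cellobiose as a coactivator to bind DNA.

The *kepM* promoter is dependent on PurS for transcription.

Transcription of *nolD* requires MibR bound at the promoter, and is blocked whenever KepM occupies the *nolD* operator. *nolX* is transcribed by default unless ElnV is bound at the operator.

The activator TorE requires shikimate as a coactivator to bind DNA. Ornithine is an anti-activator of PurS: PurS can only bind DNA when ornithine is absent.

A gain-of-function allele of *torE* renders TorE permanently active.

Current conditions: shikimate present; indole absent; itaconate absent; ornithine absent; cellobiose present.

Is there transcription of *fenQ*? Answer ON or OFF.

OFF

TorE is constitutively active in this strain.
No repressor is bound and TorE is active, so *mibR* is transcribed.
So MibR is produced and active.
Ornithine is absent, so PurS is active.
No repressor is bound and PurS is active, so *kepM* is transcribed.
So KepM is produced and active.
With repressor KepM bound, *nolD* is not transcribed.
So NolD is not produced.
Cellobiose is present, so MorL is active.
Itaconate is absent, so FenW is active.
With repressor FenW bound, *fenQ* is not transcribed.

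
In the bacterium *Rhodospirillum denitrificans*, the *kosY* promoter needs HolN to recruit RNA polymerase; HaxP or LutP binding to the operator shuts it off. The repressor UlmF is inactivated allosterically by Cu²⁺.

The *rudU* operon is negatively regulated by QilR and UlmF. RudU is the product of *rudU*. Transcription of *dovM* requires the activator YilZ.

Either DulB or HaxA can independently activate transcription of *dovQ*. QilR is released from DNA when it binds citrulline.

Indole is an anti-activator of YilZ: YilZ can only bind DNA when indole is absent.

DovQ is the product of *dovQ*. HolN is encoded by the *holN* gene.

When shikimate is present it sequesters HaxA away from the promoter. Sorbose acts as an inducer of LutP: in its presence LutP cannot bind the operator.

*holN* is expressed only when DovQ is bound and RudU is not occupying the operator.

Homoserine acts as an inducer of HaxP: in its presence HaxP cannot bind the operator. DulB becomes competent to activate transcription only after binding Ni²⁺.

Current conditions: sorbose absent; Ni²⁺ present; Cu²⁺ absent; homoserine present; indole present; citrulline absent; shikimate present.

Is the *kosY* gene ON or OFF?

OFF

Ni²⁺ is present, so DulB is active.
Shikimate is present, so HaxA is inactive.
Activator DulB is present, so *dovQ* is transcribed.
So DovQ is produced and active.
Citrulline is absent, so QilR is active.
Cu²⁺ is absent, so UlmF is active.
With repressor QilR bound, *rudU* is not transcribed.
So RudU is not produced.
No repressor is bound and DovQ is active, so *holN* is transcribed.
So HolN is produced and active.
Homoserine is present, so HaxP is inactive.
Sorbose is absent, so LutP is active.
With repressor LutP bound, *kosY* is not transcribed.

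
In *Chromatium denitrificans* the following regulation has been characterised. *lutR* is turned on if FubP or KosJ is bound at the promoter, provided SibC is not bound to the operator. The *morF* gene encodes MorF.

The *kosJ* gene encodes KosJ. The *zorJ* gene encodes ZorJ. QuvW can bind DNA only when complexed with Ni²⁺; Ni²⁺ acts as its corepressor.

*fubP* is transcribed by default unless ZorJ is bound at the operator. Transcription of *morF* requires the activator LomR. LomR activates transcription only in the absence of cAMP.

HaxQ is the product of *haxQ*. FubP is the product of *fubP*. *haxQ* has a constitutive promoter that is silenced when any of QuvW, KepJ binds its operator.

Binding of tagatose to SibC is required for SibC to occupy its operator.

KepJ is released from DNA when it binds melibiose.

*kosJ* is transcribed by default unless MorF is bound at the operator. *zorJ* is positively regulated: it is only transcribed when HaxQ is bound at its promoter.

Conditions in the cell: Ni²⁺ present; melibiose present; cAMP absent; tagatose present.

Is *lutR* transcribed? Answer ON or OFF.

Tagatose is present, so SibC is active.
Ni²⁺ is present, so QuvW is active.
Melibiose is present, so KepJ is inactive.
With repressor QuvW bound, *haxQ* is not transcribed.
So HaxQ is not produced.
Required activator HaxQ is absent, so *zorJ* is not transcribed.
So ZorJ is not produced.
With no repressor bound, *fubP* is transcribed.
So FubP is produced and active.
cAMP is absent, so LomR is active.
No repressor is bound and LomR is active, so *morF* is transcribed.
So MorF is produced and active.
With repressor MorF bound, *kosJ* is not transcribed.
So KosJ is not produced.
With repressor SibC bound, *lutR* is not transcribed.

OFF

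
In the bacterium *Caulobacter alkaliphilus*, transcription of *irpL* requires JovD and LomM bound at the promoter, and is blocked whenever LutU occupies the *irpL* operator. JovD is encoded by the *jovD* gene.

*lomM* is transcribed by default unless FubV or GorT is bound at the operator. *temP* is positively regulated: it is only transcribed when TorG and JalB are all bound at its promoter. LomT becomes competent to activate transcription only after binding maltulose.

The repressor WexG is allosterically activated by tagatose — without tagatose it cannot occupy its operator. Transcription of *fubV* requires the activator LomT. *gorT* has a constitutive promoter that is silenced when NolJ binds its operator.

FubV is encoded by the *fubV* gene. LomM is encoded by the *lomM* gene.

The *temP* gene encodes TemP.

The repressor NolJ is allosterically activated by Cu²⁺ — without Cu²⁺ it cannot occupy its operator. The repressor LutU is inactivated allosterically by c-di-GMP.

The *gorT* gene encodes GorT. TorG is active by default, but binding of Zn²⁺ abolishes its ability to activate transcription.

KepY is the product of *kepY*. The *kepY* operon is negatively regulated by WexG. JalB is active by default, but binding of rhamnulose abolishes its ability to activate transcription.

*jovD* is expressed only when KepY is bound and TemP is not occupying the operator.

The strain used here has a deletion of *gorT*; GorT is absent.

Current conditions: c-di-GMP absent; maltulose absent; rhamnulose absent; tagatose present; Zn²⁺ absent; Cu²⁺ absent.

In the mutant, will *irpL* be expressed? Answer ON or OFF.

c-di-GMP is absent, so LutU is active.
Tagatose is present, so WexG is active.
With repressor WexG bound, *kepY* is not transcribed.
So KepY is not produced.
Zn²⁺ is absent, so TorG is active.
Rhamnulose is absent, so JalB is active.
No repressor is bound and TorG and JalB are active, so *temP* is transcribed.
So TemP is produced and active.
With repressor TemP bound, *jovD* is not transcribed.
So JovD is not produced.
Maltulose is absent, so LomT is inactive.
Required activator LomT is absent, so *fubV* is not transcribed.
So FubV is not produced.
GorT is non-functional in this strain, so it has no effect.
With no repressor bound, *lomM* is transcribed.
So LomM is produced and active.
With repressor LutU bound, *irpL* is not transcribed.

OFF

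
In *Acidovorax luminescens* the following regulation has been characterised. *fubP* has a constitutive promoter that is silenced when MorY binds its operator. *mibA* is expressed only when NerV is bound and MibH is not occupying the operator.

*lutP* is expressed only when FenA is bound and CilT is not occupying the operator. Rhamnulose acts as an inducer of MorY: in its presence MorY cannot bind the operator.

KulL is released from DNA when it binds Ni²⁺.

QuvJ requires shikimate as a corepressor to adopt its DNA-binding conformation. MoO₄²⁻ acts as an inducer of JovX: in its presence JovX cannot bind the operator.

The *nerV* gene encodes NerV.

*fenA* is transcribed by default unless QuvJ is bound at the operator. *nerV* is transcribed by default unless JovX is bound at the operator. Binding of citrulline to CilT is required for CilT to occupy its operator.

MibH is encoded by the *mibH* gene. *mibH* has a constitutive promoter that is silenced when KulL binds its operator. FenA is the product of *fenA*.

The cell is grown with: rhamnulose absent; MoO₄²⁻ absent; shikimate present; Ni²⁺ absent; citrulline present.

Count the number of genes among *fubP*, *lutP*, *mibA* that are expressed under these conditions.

Rhamnulose is absent, so MorY is active.
With repressor MorY bound, *fubP* is not transcribed.
→ *fubP* is OFF.
Shikimate is present, so QuvJ is active.
With repressor QuvJ bound, *fenA* is not transcribed.
So FenA is not produced.
Citrulline is present, so CilT is active.
With repressor CilT bound, *lutP* is not transcribed.
→ *lutP* is OFF.
Ni²⁺ is absent, so KulL is active.
With repressor KulL bound, *mibH* is not transcribed.
So MibH is not produced.
MoO₄²⁻ is absent, so JovX is active.
With repressor JovX bound, *nerV* is not transcribed.
So NerV is not produced.
Required activator NerV is absent, so *mibA* is not transcribed.
→ *mibA* is OFF.
0 of the 3 genes are transcribed.

0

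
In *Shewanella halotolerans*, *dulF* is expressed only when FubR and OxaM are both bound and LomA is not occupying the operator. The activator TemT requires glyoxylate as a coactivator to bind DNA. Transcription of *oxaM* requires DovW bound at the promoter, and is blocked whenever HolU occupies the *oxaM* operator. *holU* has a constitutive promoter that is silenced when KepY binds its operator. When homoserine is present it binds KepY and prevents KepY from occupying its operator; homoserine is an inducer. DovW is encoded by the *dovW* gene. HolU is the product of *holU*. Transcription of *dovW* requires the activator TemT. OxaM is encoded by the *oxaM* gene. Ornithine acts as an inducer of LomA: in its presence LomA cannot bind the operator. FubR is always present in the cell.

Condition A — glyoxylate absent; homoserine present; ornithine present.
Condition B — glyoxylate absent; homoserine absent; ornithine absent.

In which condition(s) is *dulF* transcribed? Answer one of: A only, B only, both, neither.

Condition A:
FubR is produced constitutively and is active.
Glyoxylate is absent, so TemT is inactive.
Required activator TemT is absent, so *dovW* is not transcribed.
So DovW is not produced.
Homoserine is present, so KepY is inactive.
With no repressor bound, *holU* is transcribed.
So HolU is produced and active.
With repressor HolU bound, *oxaM* is not transcribed.
So OxaM is not produced.
Ornithine is present, so LomA is inactive.
Required activator OxaM is absent, so *dulF* is not transcribed.
→ *dulF* is OFF in A.
Condition B:
FubR is produced constitutively and is active.
Glyoxylate is absent, so TemT is inactive.
Required activator TemT is absent, so *dovW* is not transcribed.
So DovW is not produced.
Homoserine is absent, so KepY is active.
With repressor KepY bound, *holU* is not transcribed.
So HolU is not produced.
Required activator DovW is absent, so *oxaM* is not transcribed.
So OxaM is not produced.
Ornithine is absent, so LomA is active.
With repressor LomA bound, *dulF* is not transcribed.
→ *dulF* is OFF in B.

neither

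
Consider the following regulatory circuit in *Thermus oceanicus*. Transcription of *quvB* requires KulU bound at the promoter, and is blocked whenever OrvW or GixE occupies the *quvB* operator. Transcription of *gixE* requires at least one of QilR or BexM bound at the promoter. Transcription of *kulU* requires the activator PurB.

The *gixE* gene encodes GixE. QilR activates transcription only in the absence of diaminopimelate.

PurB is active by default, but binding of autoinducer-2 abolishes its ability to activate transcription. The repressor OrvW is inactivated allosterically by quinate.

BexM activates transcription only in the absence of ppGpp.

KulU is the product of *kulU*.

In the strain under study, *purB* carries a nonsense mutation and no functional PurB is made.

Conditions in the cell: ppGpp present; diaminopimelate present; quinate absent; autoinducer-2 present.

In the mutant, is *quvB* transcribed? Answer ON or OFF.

Quinate is absent, so OrvW is active.
PurB is non-functional in this strain, so it has no effect.
Required activator PurB is absent, so *kulU* is not transcribed.
So KulU is not produced.
Diaminopimelate is present, so QilR is inactive.
ppGpp is present, so BexM is inactive.
No activator is available at the *gixE* promoter, so *gixE* is not transcribed.
So GixE is not produced.
With repressor OrvW bound, *quvB* is not transcribed.

OFF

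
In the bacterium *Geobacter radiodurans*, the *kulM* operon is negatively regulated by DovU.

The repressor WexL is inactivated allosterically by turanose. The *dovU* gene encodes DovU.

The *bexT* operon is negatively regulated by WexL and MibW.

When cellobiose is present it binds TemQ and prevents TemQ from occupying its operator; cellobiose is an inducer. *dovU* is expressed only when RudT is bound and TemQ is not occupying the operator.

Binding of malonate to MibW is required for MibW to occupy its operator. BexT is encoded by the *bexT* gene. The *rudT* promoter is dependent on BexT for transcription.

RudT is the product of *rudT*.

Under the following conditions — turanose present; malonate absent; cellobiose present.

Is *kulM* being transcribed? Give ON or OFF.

Turanose is present, so WexL is inactive.
Malonate is absent, so MibW is inactive.
With no repressor bound, *bexT* is transcribed.
So BexT is produced and active.
No repressor is bound and BexT is active, so *rudT* is transcribed.
So RudT is produced and active.
Cellobiose is present, so TemQ is inactive.
No repressor is bound and RudT is active, so *dovU* is transcribed.
So DovU is produced and active.
With repressor DovU bound, *kulM* is not transcribed.

OFF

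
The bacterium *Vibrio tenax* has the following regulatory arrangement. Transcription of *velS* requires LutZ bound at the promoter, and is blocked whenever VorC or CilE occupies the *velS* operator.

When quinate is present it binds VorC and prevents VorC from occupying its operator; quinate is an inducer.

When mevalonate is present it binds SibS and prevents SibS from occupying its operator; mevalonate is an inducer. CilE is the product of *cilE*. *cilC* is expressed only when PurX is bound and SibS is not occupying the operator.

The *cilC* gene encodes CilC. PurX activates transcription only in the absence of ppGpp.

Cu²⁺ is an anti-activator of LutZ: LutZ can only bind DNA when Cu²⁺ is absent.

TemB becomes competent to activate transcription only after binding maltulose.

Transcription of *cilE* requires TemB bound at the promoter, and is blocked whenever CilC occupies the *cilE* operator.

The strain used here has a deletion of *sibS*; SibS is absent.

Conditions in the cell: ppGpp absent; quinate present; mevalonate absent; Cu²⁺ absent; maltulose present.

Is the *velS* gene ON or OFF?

ON

Cu²⁺ is absent, so LutZ is active.
Quinate is present, so VorC is inactive.
ppGpp is absent, so PurX is active.
SibS is non-functional in this strain, so it has no effect.
No repressor is bound and PurX is active, so *cilC* is transcribed.
So CilC is produced and active.
Maltulose is present, so TemB is active.
With repressor CilC bound, *cilE* is not transcribed.
So CilE is not produced.
No repressor is bound and LutZ is active, so *velS* is transcribed.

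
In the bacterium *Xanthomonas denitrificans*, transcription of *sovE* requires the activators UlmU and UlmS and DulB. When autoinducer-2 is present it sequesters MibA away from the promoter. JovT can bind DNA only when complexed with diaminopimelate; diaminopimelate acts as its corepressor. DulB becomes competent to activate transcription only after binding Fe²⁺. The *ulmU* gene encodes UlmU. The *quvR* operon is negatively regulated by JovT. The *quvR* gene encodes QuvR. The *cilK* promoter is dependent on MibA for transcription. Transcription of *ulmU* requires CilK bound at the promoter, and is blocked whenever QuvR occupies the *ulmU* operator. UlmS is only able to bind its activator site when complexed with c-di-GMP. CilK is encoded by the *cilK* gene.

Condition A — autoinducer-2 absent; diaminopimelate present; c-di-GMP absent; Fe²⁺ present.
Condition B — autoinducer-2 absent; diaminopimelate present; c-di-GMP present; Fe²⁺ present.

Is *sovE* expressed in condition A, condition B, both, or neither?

B only

Condition A:
Autoinducer-2 is absent, so MibA is active.
No repressor is bound and MibA is active, so *cilK* is transcribed.
So CilK is produced and active.
Diaminopimelate is present, so JovT is active.
With repressor JovT bound, *quvR* is not transcribed.
So QuvR is not produced.
No repressor is bound and CilK is active, so *ulmU* is transcribed.
So UlmU is produced and active.
c-di-GMP is absent, so UlmS is inactive.
Fe²⁺ is present, so DulB is active.
Required activator UlmS is absent, so *sovE* is not transcribed.
→ *sovE* is OFF in A.
Condition B:
Autoinducer-2 is absent, so MibA is active.
No repressor is bound and MibA is active, so *cilK* is transcribed.
So CilK is produced and active.
Diaminopimelate is present, so JovT is active.
With repressor JovT bound, *quvR* is not transcribed.
So QuvR is not produced.
No repressor is bound and CilK is active, so *ulmU* is transcribed.
So UlmU is produced and active.
c-di-GMP is present, so UlmS is active.
Fe²⁺ is present, so DulB is active.
No repressor is bound and UlmU and UlmS and DulB are active, so *sovE* is transcribed.
→ *sovE* is ON in B.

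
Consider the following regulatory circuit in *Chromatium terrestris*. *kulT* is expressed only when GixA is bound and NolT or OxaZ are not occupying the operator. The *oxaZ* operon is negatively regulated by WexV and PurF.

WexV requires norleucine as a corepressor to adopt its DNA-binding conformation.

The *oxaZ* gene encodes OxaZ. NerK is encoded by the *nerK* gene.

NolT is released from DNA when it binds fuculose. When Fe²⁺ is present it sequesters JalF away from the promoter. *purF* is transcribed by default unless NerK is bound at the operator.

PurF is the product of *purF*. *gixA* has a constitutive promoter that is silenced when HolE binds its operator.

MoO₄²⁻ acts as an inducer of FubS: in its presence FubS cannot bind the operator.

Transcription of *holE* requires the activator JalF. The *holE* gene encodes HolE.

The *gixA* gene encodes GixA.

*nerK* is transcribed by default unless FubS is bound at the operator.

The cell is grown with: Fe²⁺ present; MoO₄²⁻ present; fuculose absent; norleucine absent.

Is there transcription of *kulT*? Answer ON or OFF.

OFF

Fe²⁺ is present, so JalF is inactive.
Required activator JalF is absent, so *holE* is not transcribed.
So HolE is not produced.
With no repressor bound, *gixA* is transcribed.
So GixA is produced and active.
Fuculose is absent, so NolT is active.
Norleucine is absent, so WexV is inactive.
MoO₄²⁻ is present, so FubS is inactive.
With no repressor bound, *nerK* is transcribed.
So NerK is produced and active.
With repressor NerK bound, *purF* is not transcribed.
So PurF is not produced.
With no repressor bound, *oxaZ* is transcribed.
So OxaZ is produced and active.
With repressor NolT bound, *kulT* is not transcribed.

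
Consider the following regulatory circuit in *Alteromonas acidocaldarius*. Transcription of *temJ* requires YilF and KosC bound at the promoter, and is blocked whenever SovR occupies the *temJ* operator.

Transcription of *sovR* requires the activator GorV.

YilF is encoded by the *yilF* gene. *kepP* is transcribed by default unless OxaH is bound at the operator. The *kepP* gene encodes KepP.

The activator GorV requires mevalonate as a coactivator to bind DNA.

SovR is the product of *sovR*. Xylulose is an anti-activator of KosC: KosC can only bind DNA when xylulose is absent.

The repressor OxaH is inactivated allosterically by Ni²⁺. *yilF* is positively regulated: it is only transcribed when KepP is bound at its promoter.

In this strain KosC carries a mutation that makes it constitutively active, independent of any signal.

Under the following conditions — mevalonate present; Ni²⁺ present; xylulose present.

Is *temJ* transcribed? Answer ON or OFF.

Ni²⁺ is present, so OxaH is inactive.
With no repressor bound, *kepP* is transcribed.
So KepP is produced and active.
No repressor is bound and KepP is active, so *yilF* is transcribed.
So YilF is produced and active.
KosC is constitutively active in this strain.
Mevalonate is present, so GorV is active.
No repressor is bound and GorV is active, so *sovR* is transcribed.
So SovR is produced and active.
With repressor SovR bound, *temJ* is not transcribed.

OFF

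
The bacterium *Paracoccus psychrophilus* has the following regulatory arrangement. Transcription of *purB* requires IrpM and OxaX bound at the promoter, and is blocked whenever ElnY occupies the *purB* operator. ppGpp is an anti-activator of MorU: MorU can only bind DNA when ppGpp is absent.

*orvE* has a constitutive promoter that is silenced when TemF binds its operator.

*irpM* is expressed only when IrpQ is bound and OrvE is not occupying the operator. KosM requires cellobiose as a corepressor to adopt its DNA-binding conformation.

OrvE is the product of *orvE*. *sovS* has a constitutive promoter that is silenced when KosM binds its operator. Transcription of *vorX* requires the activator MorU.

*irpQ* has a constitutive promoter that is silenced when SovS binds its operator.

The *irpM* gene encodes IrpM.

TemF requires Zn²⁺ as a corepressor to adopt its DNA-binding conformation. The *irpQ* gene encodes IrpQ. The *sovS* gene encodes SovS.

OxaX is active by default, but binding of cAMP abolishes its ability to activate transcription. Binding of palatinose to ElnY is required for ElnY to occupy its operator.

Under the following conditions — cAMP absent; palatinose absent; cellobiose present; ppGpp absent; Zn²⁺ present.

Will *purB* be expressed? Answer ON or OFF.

ON

Palatinose is absent, so ElnY is inactive.
Cellobiose is present, so KosM is active.
With repressor KosM bound, *sovS* is not transcribed.
So SovS is not produced.
With no repressor bound, *irpQ* is transcribed.
So IrpQ is produced and active.
Zn²⁺ is present, so TemF is active.
With repressor TemF bound, *orvE* is not transcribed.
So OrvE is not produced.
No repressor is bound and IrpQ is active, so *irpM* is transcribed.
So IrpM is produced and active.
cAMP is absent, so OxaX is active.
No repressor is bound and IrpM and OxaX are active, so *purB* is transcribed.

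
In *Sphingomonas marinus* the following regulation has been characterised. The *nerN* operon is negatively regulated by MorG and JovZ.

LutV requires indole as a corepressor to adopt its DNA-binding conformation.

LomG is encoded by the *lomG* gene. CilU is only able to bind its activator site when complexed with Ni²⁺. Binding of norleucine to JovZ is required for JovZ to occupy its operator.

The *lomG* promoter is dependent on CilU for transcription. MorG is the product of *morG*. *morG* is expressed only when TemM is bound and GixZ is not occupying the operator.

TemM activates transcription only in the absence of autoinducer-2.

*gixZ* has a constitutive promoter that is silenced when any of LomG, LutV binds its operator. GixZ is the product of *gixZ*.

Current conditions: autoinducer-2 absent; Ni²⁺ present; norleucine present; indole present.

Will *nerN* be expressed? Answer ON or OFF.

OFF

Ni²⁺ is present, so CilU is active.
No repressor is bound and CilU is active, so *lomG* is transcribed.
So LomG is produced and active.
Indole is present, so LutV is active.
With repressor LomG bound, *gixZ* is not transcribed.
So GixZ is not produced.
Autoinducer-2 is absent, so TemM is active.
No repressor is bound and TemM is active, so *morG* is transcribed.
So MorG is produced and active.
Norleucine is present, so JovZ is active.
With repressor MorG bound, *nerN* is not transcribed.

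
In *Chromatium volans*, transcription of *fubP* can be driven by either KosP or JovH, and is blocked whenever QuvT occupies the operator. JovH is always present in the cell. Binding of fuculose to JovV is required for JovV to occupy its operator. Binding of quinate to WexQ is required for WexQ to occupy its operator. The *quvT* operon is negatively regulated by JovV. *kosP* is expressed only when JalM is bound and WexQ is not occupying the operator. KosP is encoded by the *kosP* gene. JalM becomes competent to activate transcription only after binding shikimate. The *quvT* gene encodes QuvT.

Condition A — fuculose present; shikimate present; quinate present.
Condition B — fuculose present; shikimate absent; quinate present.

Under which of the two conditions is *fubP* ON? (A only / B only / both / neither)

both

Condition A:
Fuculose is present, so JovV is active.
With repressor JovV bound, *quvT* is not transcribed.
So QuvT is not produced.
Shikimate is present, so JalM is active.
Quinate is present, so WexQ is active.
With repressor WexQ bound, *kosP* is not transcribed.
So KosP is not produced.
JovH is produced constitutively and is active.
Activator JovH is present, so *fubP* is transcribed.
→ *fubP* is ON in A.
Condition B:
Fuculose is present, so JovV is active.
With repressor JovV bound, *quvT* is not transcribed.
So QuvT is not produced.
Shikimate is absent, so JalM is inactive.
Quinate is present, so WexQ is active.
With repressor WexQ bound, *kosP* is not transcribed.
So KosP is not produced.
JovH is produced constitutively and is active.
Activator JovH is present, so *fubP* is transcribed.
→ *fubP* is ON in B.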